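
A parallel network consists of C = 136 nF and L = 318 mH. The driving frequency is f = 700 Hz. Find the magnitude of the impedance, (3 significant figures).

8560 Ω

ω = 2πf = 4398 rad/s
X_L = ωL = 1400 Ω
X_C = 1/(ωC) = 1670 Ω
Parallel: admittances add. Y = 1/(jωL) + jωC
Y = (0 − j0.000117) S
|Y| = 0.000117 S → |Z| = 1/|Y| = 8560 Ω, ∠Z = −∠Y = 90.0°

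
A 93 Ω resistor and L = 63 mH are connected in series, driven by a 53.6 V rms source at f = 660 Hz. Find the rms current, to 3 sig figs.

ω = 2πf = 4147 rad/s
X_L = ωL = 261 Ω
Z = 93.0 + j261 Ω
|Z| = √(93.0² + 261²) = 277 Ω
I = V/|Z| = 53.6/277 = 193 mA

193 mA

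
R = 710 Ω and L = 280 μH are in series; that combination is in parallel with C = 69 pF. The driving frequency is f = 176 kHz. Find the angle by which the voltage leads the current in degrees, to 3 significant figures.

20.4°

ω = 2πf = 1.106e+06 rad/s
X_L = ωL = 310 Ω
X_C = 1/(ωC) = 13100 Ω
Branch 1 (R+jX_L): Z₁ = 710 + j310 Ω, |Z₁| = 775 Ω
Branch 2 (−jX_C): Z₂ = −j13100 Ω
Parallel: Z = Z₁Z₂/(Z₁+Z₂), |Z| = 792 Ω, ∠Z = 20.4°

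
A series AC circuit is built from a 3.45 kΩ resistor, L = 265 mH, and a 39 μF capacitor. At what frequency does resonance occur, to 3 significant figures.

ω₀ = 1/√(LC) = 1/√(0.265 × 3.9e-05) = 311.1 rad/s
f₀ = ω₀/(2π) = 49.5 Hz

49.5 Hz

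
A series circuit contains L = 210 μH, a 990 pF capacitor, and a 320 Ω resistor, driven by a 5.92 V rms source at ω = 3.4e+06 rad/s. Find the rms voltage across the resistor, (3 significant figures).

X_L = ωL = 714 Ω
X_C = 1/(ωC) = 297 Ω
Net reactance X = X_L − X_C = 417 Ω
Z = 320 + j417 Ω
|Z| = √(320² + 417²) = 526 Ω
I = V/|Z| = 11.3 mA
V_R = I·|Z_R| = 0.0113 × 320 = 3.60 V

3.60 V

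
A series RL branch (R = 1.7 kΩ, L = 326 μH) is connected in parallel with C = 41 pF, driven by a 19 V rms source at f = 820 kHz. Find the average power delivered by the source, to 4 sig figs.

107.5 mW

ω = 2πf = 5.152e+06 rad/s
X_L = ωL = 1680 Ω
X_C = 1/(ωC) = 4734 Ω
Branch 1 (R+jX_L): Z₁ = 1700 + j1680 Ω, |Z₁| = 2390 Ω
Branch 2 (−jX_C): Z₂ = −j4734 Ω
Parallel: Z = Z₁Z₂/(Z₁+Z₂), |Z| = 3236 Ω, ∠Z = 15.55°
I = V/|Z| = 5.871 mA
P = VI cos φ = 19 × 0.005871 × cos(15.55°) = 107.5 mW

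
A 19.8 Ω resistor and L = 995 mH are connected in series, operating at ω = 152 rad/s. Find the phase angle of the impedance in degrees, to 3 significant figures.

82.5°

X_L = ωL = 151 Ω
Z = 19.8 + j151 Ω
|Z| = √(19.8² + 151²) = 153 Ω
∠Z = arctan(151/19.8) = 82.5°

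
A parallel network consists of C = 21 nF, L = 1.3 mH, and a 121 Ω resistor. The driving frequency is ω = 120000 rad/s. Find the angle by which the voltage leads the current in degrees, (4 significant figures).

X_L = ωL = 156.0 Ω
X_C = 1/(ωC) = 396.8 Ω
Parallel: admittances add. Y = 1/R + 1/(jωL) + jωC
Y = (0.008264 − j0.003890) S
|Y| = 0.009134 S → |Z| = 1/|Y| = 109.5 Ω, ∠Z = −∠Y = 25.21°

25.21°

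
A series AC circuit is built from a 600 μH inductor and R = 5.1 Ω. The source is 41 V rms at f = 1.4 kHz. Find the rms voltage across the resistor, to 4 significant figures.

ω = 2πf = 8796 rad/s
X_L = ωL = 5.278 Ω
Z = 5.100 + j5.278 Ω
|Z| = √(5.100² + 5.278²) = 7.339 Ω
I = V/|Z| = 5.586 A
V_R = I·|Z_R| = 5.586 × 5.100 = 28.49 V

28.49 V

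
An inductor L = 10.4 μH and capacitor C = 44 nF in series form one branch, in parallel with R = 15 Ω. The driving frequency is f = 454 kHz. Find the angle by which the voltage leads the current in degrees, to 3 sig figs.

34.7°

ω = 2πf = 2.853e+06 rad/s
X_L = ωL = 29.7 Ω
X_C = 1/(ωC) = 7.97 Ω
Branch 1: Z₁ = R = 15.0 Ω
Branch 2 (series LC): Z₂ = j(X_L − X_C) = j21.7 Ω
Parallel: Z = Z₁Z₂/(Z₁+Z₂), |Z| = 12.3 Ω, ∠Z = 34.7°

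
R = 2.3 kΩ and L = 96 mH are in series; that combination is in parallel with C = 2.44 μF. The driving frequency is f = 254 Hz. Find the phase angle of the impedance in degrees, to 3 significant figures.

ω = 2πf = 1596 rad/s
X_L = ωL = 153 Ω
X_C = 1/(ωC) = 257 Ω
Branch 1 (R+jX_L): Z₁ = 2300 + j153 Ω, |Z₁| = 2310 Ω
Branch 2 (−jX_C): Z₂ = −j257 Ω
Parallel: Z = Z₁Z₂/(Z₁+Z₂), |Z| = 257 Ω, ∠Z = -83.6°

-83.6°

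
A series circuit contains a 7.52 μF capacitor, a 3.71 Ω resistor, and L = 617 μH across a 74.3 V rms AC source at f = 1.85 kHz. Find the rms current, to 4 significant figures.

ω = 2πf = 11620 rad/s
X_L = ωL = 7.172 Ω
X_C = 1/(ωC) = 11.44 Ω
Net reactance X = X_L − X_C = -4.268 Ω
Z = 3.710 − j4.268 Ω
|Z| = √(3.710² + 4.268²) = 5.655 Ω
I = V/|Z| = 74.3/5.655 = 13.14 A

13.14 A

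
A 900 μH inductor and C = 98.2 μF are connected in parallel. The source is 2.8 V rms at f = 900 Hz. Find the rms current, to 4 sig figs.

1.005 A

ω = 2πf = 5655 rad/s
X_L = ωL = 5.089 Ω
X_C = 1/(ωC) = 1.801 Ω
Parallel: admittances add. Y = 1/(jωL) + jωC
Y = (0 + j0.3588) S
|Y| = 0.3588 S → |Z| = 1/|Y| = 2.787 Ω, ∠Z = −∠Y = -90.00°
I = V/|Z| = 2.8/2.787 = 1.005 A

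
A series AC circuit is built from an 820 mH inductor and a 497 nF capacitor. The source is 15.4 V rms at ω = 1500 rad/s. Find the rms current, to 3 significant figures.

X_L = ωL = 1230 Ω
X_C = 1/(ωC) = 1340 Ω
Net reactance X = X_L − X_C = -111 Ω
Z = − j111 Ω
|Z| = √(0² + 111²) = 111 Ω
I = V/|Z| = 15.4/111 = 138 mA

138 mA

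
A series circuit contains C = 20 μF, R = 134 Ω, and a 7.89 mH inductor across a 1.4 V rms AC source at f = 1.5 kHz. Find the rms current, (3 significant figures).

ω = 2πf = 9425 rad/s
X_L = ωL = 74.4 Ω
X_C = 1/(ωC) = 5.31 Ω
Net reactance X = X_L − X_C = 69.1 Ω
Z = 134 + j69.1 Ω
|Z| = √(134² + 69.1²) = 151 Ω
I = V/|Z| = 1.4/151 = 9.29 mA

9.29 mA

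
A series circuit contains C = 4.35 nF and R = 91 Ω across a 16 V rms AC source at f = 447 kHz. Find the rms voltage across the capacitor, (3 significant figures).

ω = 2πf = 2.809e+06 rad/s
X_C = 1/(ωC) = 81.9 Ω
Z = 91.0 − j81.9 Ω
|Z| = √(91.0² + 81.9²) = 122 Ω
I = V/|Z| = 131 mA
V_C = I·|Z_C| = 0.131 × 81.9 = 10.7 V

10.7 V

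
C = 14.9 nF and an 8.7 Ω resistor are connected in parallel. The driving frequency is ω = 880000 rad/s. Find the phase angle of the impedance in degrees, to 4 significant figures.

-6.508°

X_C = 1/(ωC) = 76.27 Ω
Parallel: admittances add. Y = 1/R + jωC
Y = (0.1149 + j0.01311) S
|Y| = 0.1157 S → |Z| = 1/|Y| = 8.644 Ω, ∠Z = −∠Y = -6.508°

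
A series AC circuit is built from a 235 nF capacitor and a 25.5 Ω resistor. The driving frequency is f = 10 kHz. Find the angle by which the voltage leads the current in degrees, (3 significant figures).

ω = 2πf = 62830 rad/s
X_C = 1/(ωC) = 67.7 Ω
Z = 25.5 − j67.7 Ω
|Z| = √(25.5² + 67.7²) = 72.4 Ω
∠Z = arctan(-67.7/25.5) = -69.4°

-69.4°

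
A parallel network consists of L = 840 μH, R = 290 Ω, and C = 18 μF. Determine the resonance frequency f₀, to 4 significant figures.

ω₀ = 1/√(LC) = 1/√(0.00084 × 1.8e-05) = 8133 rad/s
f₀ = ω₀/(2π) = 1.294 kHz

1.294 kHz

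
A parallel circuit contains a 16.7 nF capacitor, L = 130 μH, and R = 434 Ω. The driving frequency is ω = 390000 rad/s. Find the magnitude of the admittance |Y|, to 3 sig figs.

13.4 mS

X_L = ωL = 50.7 Ω
X_C = 1/(ωC) = 154 Ω
Parallel: admittances add. Y = 1/R + 1/(jωL) + jωC
Y = (0.00230 − j0.0132) S
|Y| = 0.0134 S → |Z| = 1/|Y| = 74.6 Ω, ∠Z = −∠Y = 80.1°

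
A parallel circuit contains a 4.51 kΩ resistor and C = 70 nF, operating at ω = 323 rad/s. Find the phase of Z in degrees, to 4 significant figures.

-5.822°

X_C = 1/(ωC) = 44230 Ω
Parallel: admittances add. Y = 1/R + jωC
Y = (0.0002217 + j2.261e-05) S
|Y| = 0.0002229 S → |Z| = 1/|Y| = 4487 Ω, ∠Z = −∠Y = -5.822°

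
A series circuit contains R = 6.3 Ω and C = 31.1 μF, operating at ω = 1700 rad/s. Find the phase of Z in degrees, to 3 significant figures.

X_C = 1/(ωC) = 18.9 Ω
Z = 6.30 − j18.9 Ω
|Z| = √(6.30² + 18.9²) = 19.9 Ω
∠Z = arctan(-18.9/6.30) = -71.6°

-71.6°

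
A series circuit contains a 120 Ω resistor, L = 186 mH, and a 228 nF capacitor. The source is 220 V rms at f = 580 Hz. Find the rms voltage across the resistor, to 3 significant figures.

ω = 2πf = 3644 rad/s
X_L = ωL = 678 Ω
X_C = 1/(ωC) = 1200 Ω
Net reactance X = X_L − X_C = -526 Ω
Z = 120 − j526 Ω
|Z| = √(120² + 526²) = 539 Ω
I = V/|Z| = 408 mA
V_R = I·|Z_R| = 0.408 × 120 = 49.0 V

49.0 V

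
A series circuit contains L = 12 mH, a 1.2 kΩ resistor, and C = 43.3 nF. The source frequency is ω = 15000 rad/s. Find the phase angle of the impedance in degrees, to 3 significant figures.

-48.6°

X_L = ωL = 180 Ω
X_C = 1/(ωC) = 1540 Ω
Net reactance X = X_L − X_C = -1360 Ω
Z = 1200 − j1360 Ω
|Z| = √(1200² + 1360²) = 1810 Ω
∠Z = arctan(-1360/1200) = -48.6°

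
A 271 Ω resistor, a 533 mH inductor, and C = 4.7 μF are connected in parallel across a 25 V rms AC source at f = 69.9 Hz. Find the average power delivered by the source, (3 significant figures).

ω = 2πf = 439.2 rad/s
X_L = ωL = 234 Ω
X_C = 1/(ωC) = 484 Ω
Parallel: admittances add. Y = 1/R + 1/(jωL) + jωC
Y = (0.00369 − j0.00221) S
|Y| = 0.00430 S → |Z| = 1/|Y| = 233 Ω, ∠Z = −∠Y = 30.9°
I = V/|Z| = 108 mA
P = VI cos φ = 25 × 0.108 × cos(30.9°) = 2.31 W

2.31 W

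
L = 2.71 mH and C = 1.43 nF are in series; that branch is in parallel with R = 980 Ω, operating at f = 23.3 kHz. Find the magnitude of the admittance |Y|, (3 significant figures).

1.05 mS

ω = 2πf = 146400 rad/s
X_L = ωL = 397 Ω
X_C = 1/(ωC) = 4780 Ω
Branch 1: Z₁ = R = 980 Ω
Branch 2 (series LC): Z₂ = j(X_L − X_C) = −j4380 Ω
Parallel: Z = Z₁Z₂/(Z₁+Z₂), |Z| = 956 Ω, ∠Z = -12.6°
|Y| = 1/|Z| = 1.05 mS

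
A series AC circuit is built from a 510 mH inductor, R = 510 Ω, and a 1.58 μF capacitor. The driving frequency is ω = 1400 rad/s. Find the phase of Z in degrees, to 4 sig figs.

X_L = ωL = 714.0 Ω
X_C = 1/(ωC) = 452.1 Ω
Net reactance X = X_L − X_C = 261.9 Ω
Z = 510.0 + j261.9 Ω
|Z| = √(510.0² + 261.9²) = 573.3 Ω
∠Z = arctan(261.9/510.0) = 27.18°

27.18°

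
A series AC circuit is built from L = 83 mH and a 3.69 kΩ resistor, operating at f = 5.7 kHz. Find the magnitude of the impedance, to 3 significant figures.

4740 Ω

ω = 2πf = 35810 rad/s
X_L = ωL = 2970 Ω
Z = 3690 + j2970 Ω
|Z| = √(3690² + 2970²) = 4740 Ω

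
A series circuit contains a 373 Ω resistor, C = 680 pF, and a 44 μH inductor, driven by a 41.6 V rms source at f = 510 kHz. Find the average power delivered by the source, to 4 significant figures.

ω = 2πf = 3.204e+06 rad/s
X_L = ωL = 141.0 Ω
X_C = 1/(ωC) = 458.9 Ω
Net reactance X = X_L − X_C = -317.9 Ω
Z = 373.0 − j317.9 Ω
|Z| = √(373.0² + 317.9²) = 490.1 Ω
∠Z = arctan(-317.9/373.0) = -40.44°
I = V/|Z| = 84.88 mA
P = VI cos φ = 41.6 × 0.08488 × cos(-40.44°) = 2.687 W

2.687 W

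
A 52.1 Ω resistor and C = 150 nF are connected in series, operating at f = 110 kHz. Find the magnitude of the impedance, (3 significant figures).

53.0 Ω

ω = 2πf = 691200 rad/s
X_C = 1/(ωC) = 9.65 Ω
Z = 52.1 − j9.65 Ω
|Z| = √(52.1² + 9.65²) = 53.0 Ω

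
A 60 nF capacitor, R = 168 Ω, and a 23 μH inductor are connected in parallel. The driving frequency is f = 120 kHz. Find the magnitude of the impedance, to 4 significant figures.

ω = 2πf = 754000 rad/s
X_L = ωL = 17.34 Ω
X_C = 1/(ωC) = 22.10 Ω
Parallel: admittances add. Y = 1/R + 1/(jωL) + jωC
Y = (0.005952 − j0.01243) S
|Y| = 0.01378 S → |Z| = 1/|Y| = 72.58 Ω, ∠Z = −∠Y = 64.40°

72.58 Ω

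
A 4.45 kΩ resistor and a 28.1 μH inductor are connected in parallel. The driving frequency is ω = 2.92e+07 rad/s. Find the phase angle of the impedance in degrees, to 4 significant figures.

X_L = ωL = 820.5 Ω
Parallel: admittances add. Y = 1/R + 1/(jωL)
Y = (0.0002247 − j0.001219) S
|Y| = 0.001239 S → |Z| = 1/|Y| = 806.9 Ω, ∠Z = −∠Y = 79.55°

79.55°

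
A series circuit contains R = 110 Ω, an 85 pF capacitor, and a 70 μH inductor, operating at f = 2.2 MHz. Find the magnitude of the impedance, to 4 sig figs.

ω = 2πf = 1.382e+07 rad/s
X_L = ωL = 967.6 Ω
X_C = 1/(ωC) = 851.1 Ω
Net reactance X = X_L − X_C = 116.5 Ω
Z = 110.0 + j116.5 Ω
|Z| = √(110.0² + 116.5²) = 160.2 Ω

160.2 Ω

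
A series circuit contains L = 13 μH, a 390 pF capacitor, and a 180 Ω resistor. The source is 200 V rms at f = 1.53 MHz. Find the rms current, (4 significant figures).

872.9 mA

ω = 2πf = 9.613e+06 rad/s
X_L = ωL = 125.0 Ω
X_C = 1/(ωC) = 266.7 Ω
Net reactance X = X_L − X_C = -141.8 Ω
Z = 180.0 − j141.8 Ω
|Z| = √(180.0² + 141.8²) = 229.1 Ω
I = V/|Z| = 200/229.1 = 872.9 mA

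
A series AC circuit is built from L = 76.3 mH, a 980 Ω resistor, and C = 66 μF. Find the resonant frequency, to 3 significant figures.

70.9 Hz

ω₀ = 1/√(LC) = 1/√(0.0763 × 6.6e-05) = 445.6 rad/s
f₀ = ω₀/(2π) = 70.9 Hz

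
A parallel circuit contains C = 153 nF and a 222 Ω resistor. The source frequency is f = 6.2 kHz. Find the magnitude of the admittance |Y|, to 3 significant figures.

ω = 2πf = 38960 rad/s
X_C = 1/(ωC) = 168 Ω
Parallel: admittances add. Y = 1/R + jωC
Y = (0.00450 + j0.00596) S
|Y| = 0.00747 S → |Z| = 1/|Y| = 134 Ω, ∠Z = −∠Y = -52.9°

7.47 mS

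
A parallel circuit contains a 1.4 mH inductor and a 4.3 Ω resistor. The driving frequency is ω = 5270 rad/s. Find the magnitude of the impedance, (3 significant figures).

3.72 Ω

X_L = ωL = 7.38 Ω
Parallel: admittances add. Y = 1/R + 1/(jωL)
Y = (0.233 − j0.136) S
|Y| = 0.269 S → |Z| = 1/|Y| = 3.72 Ω, ∠Z = −∠Y = 30.2°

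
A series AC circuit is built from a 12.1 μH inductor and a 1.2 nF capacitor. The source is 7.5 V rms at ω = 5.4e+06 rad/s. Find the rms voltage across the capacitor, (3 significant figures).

13.0 V

X_L = ωL = 65.3 Ω
X_C = 1/(ωC) = 154 Ω
Net reactance X = X_L − X_C = -89.0 Ω
Z = − j89.0 Ω
|Z| = √(0² + 89.0²) = 89.0 Ω
I = V/|Z| = 84.3 mA
V_C = I·|Z_C| = 0.0843 × 154 = 13.0 V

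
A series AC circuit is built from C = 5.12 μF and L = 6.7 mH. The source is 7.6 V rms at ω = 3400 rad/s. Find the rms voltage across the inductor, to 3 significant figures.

X_L = ωL = 22.8 Ω
X_C = 1/(ωC) = 57.4 Ω
Net reactance X = X_L − X_C = -34.7 Ω
Z = − j34.7 Ω
|Z| = √(0² + 34.7²) = 34.7 Ω
I = V/|Z| = 219 mA
V_L = I·|Z_L| = 0.219 × 22.8 = 4.99 V

4.99 V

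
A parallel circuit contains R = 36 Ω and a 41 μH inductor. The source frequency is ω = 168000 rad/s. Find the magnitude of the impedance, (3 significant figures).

X_L = ωL = 6.89 Ω
Parallel: admittances add. Y = 1/R + 1/(jωL)
Y = (0.0278 − j0.145) S
|Y| = 0.148 S → |Z| = 1/|Y| = 6.77 Ω, ∠Z = −∠Y = 79.2°

6.77 Ω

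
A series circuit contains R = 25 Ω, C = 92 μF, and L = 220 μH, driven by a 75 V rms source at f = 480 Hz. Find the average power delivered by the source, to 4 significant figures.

ω = 2πf = 3016 rad/s
X_L = ωL = 0.6635 Ω
X_C = 1/(ωC) = 3.604 Ω
Net reactance X = X_L − X_C = -2.941 Ω
Z = 25.00 − j2.941 Ω
|Z| = √(25.00² + 2.941²) = 25.17 Ω
∠Z = arctan(-2.941/25.00) = -6.708°
I = V/|Z| = 2.979 A
P = VI cos φ = 75 × 2.979 × cos(-6.708°) = 221.9 W

221.9 W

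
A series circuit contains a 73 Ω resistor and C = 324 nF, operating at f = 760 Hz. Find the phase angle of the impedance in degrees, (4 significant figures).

ω = 2πf = 4775 rad/s
X_C = 1/(ωC) = 646.3 Ω
Z = 73.00 − j646.3 Ω
|Z| = √(73.00² + 646.3²) = 650.5 Ω
∠Z = arctan(-646.3/73.00) = -83.56°

-83.56°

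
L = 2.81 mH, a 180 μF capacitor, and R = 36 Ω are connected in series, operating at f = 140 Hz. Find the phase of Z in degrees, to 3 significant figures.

ω = 2πf = 879.6 rad/s
X_L = ωL = 2.47 Ω
X_C = 1/(ωC) = 6.32 Ω
Net reactance X = X_L − X_C = -3.84 Ω
Z = 36.0 − j3.84 Ω
|Z| = √(36.0² + 3.84²) = 36.2 Ω
∠Z = arctan(-3.84/36.0) = -6.09°

-6.09°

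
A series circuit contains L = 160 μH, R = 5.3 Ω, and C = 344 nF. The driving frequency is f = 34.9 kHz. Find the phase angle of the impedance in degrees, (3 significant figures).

ω = 2πf = 219300 rad/s
X_L = ωL = 35.1 Ω
X_C = 1/(ωC) = 13.3 Ω
Net reactance X = X_L − X_C = 21.8 Ω
Z = 5.30 + j21.8 Ω
|Z| = √(5.30² + 21.8²) = 22.5 Ω
∠Z = arctan(21.8/5.30) = 76.4°

76.4°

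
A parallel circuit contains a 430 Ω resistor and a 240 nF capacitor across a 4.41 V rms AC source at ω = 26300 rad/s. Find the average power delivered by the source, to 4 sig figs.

X_C = 1/(ωC) = 158.4 Ω
Parallel: admittances add. Y = 1/R + jωC
Y = (0.002326 + j0.006312) S
|Y| = 0.006727 S → |Z| = 1/|Y| = 148.7 Ω, ∠Z = −∠Y = -69.77°
I = V/|Z| = 29.67 mA
P = VI cos φ = 4.41 × 0.02967 × cos(-69.77°) = 45.23 mW

45.23 mW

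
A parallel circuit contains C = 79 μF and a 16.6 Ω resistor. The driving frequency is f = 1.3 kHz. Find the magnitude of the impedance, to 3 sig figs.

ω = 2πf = 8168 rad/s
X_C = 1/(ωC) = 1.55 Ω
Parallel: admittances add. Y = 1/R + jωC
Y = (0.0602 + j0.645) S
|Y| = 0.648 S → |Z| = 1/|Y| = 1.54 Ω, ∠Z = −∠Y = -84.7°

1.54 Ω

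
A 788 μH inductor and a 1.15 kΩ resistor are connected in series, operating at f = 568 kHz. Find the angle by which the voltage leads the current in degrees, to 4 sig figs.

67.76°

ω = 2πf = 3.569e+06 rad/s
X_L = ωL = 2812 Ω
Z = 1150 + j2812 Ω
|Z| = √(1150² + 2812²) = 3038 Ω
∠Z = arctan(2812/1150) = 67.76°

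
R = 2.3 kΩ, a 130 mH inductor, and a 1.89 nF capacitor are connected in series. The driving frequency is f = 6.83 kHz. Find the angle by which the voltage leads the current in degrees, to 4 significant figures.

ω = 2πf = 42910 rad/s
X_L = ωL = 5579 Ω
X_C = 1/(ωC) = 12330 Ω
Net reactance X = X_L − X_C = -6750 Ω
Z = 2300 − j6750 Ω
|Z| = √(2300² + 6750²) = 7132 Ω
∠Z = arctan(-6750/2300) = -71.19°

-71.19°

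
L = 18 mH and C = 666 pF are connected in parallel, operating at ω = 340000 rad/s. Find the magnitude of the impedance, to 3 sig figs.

15900 Ω

X_L = ωL = 6120 Ω
X_C = 1/(ωC) = 4420 Ω
Parallel: admittances add. Y = 1/(jωL) + jωC
Y = (0 + j6.3e-05) S
|Y| = 6.3e-05 S → |Z| = 1/|Y| = 15900 Ω, ∠Z = −∠Y = -90.0°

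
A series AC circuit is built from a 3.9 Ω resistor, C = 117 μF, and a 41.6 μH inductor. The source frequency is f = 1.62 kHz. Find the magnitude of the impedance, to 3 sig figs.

3.92 Ω

ω = 2πf = 10180 rad/s
X_L = ωL = 0.423 Ω
X_C = 1/(ωC) = 0.840 Ω
Net reactance X = X_L − X_C = -0.416 Ω
Z = 3.90 − j0.416 Ω
|Z| = √(3.90² + 0.416²) = 3.92 Ω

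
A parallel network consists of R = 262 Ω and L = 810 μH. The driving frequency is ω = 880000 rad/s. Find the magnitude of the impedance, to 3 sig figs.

246 Ω

X_L = ωL = 713 Ω
Parallel: admittances add. Y = 1/R + 1/(jωL)
Y = (0.00382 − j0.00140) S
|Y| = 0.00407 S → |Z| = 1/|Y| = 246 Ω, ∠Z = −∠Y = 20.2°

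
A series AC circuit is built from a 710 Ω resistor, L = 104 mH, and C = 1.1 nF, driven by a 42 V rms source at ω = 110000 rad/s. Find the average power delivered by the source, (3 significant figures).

118 mW

X_L = ωL = 11400 Ω
X_C = 1/(ωC) = 8260 Ω
Net reactance X = X_L − X_C = 3180 Ω
Z = 710 + j3180 Ω
|Z| = √(710² + 3180²) = 3250 Ω
∠Z = arctan(3180/710) = 77.4°
I = V/|Z| = 12.9 mA
P = VI cos φ = 42 × 0.0129 × cos(77.4°) = 118 mW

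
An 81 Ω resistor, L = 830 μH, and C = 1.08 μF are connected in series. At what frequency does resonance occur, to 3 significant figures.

5.32 kHz

ω₀ = 1/√(LC) = 1/√(0.00083 × 1.08e-06) = 33400 rad/s
f₀ = ω₀/(2π) = 5.32 kHz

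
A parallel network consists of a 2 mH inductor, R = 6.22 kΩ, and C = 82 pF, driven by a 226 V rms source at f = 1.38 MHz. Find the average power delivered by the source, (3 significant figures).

8.21 W

ω = 2πf = 8.671e+06 rad/s
X_L = ωL = 17300 Ω
X_C = 1/(ωC) = 1410 Ω
Parallel: admittances add. Y = 1/R + 1/(jωL) + jωC
Y = (0.000161 + j0.000653) S
|Y| = 0.000673 S → |Z| = 1/|Y| = 1490 Ω, ∠Z = −∠Y = -76.2°
I = V/|Z| = 152 mA
P = VI cos φ = 226 × 0.152 × cos(-76.2°) = 8.21 W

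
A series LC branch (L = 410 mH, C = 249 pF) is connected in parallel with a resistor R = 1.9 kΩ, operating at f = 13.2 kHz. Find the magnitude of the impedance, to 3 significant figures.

ω = 2πf = 82940 rad/s
X_L = ωL = 34000 Ω
X_C = 1/(ωC) = 48400 Ω
Branch 1: Z₁ = R = 1900 Ω
Branch 2 (series LC): Z₂ = j(X_L − X_C) = −j14400 Ω
Parallel: Z = Z₁Z₂/(Z₁+Z₂), |Z| = 1880 Ω, ∠Z = -7.51°

1880 Ω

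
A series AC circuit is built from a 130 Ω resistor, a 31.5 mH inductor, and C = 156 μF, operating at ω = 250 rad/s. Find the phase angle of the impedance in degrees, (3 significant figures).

X_L = ωL = 7.88 Ω
X_C = 1/(ωC) = 25.6 Ω
Net reactance X = X_L − X_C = -17.8 Ω
Z = 130 − j17.8 Ω
|Z| = √(130² + 17.8²) = 131 Ω
∠Z = arctan(-17.8/130) = -7.78°

-7.78°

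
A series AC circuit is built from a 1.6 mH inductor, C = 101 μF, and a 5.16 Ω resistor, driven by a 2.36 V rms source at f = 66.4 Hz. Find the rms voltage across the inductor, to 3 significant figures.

ω = 2πf = 417.2 rad/s
X_L = ωL = 0.668 Ω
X_C = 1/(ωC) = 23.7 Ω
Net reactance X = X_L − X_C = -23.1 Ω
Z = 5.16 − j23.1 Ω
|Z| = √(5.16² + 23.1²) = 23.6 Ω
I = V/|Z| = 99.9 mA
V_L = I·|Z_L| = 0.0999 × 0.668 = 0.0667 V

0.0667 V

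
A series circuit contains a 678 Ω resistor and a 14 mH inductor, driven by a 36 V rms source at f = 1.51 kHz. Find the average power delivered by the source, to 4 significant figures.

1.841 W

ω = 2πf = 9488 rad/s
X_L = ωL = 132.8 Ω
Z = 678.0 + j132.8 Ω
|Z| = √(678.0² + 132.8²) = 690.9 Ω
∠Z = arctan(132.8/678.0) = 11.08°
I = V/|Z| = 52.11 mA
P = VI cos φ = 36 × 0.05211 × cos(11.08°) = 1.841 W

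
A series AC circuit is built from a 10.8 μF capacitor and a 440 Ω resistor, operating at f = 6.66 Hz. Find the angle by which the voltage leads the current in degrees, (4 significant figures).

ω = 2πf = 41.85 rad/s
X_C = 1/(ωC) = 2213 Ω
Z = 440.0 − j2213 Ω
|Z| = √(440.0² + 2213²) = 2256 Ω
∠Z = arctan(-2213/440.0) = -78.75°

-78.75°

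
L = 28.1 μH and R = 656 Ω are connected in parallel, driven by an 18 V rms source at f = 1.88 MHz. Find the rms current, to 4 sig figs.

ω = 2πf = 1.181e+07 rad/s
X_L = ωL = 331.9 Ω
Parallel: admittances add. Y = 1/R + 1/(jωL)
Y = (0.001524 − j0.003013) S
|Y| = 0.003376 S → |Z| = 1/|Y| = 296.2 Ω, ∠Z = −∠Y = 63.16°
I = V/|Z| = 18/296.2 = 60.78 mA

60.78 mA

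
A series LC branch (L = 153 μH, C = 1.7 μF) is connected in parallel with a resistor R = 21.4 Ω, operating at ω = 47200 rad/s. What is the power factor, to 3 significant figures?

X_L = ωL = 7.22 Ω
X_C = 1/(ωC) = 12.5 Ω
Branch 1: Z₁ = R = 21.4 Ω
Branch 2 (series LC): Z₂ = j(X_L − X_C) = −j5.24 Ω
Parallel: Z = Z₁Z₂/(Z₁+Z₂), |Z| = 5.09 Ω, ∠Z = -76.2°
cos φ = cos(-76.2°) = 0.238

0.238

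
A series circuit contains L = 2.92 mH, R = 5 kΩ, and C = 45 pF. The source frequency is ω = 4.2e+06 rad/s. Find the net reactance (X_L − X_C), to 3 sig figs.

X_L = ωL = 12300 Ω
X_C = 1/(ωC) = 5290 Ω
X = 12300 − 5290 = 6970 Ω

6970 Ω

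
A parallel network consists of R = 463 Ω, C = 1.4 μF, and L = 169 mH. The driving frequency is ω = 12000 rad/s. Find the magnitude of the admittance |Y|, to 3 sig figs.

16.4 mS

X_L = ωL = 2030 Ω
X_C = 1/(ωC) = 59.5 Ω
Parallel: admittances add. Y = 1/R + 1/(jωL) + jωC
Y = (0.00216 + j0.0163) S
|Y| = 0.0164 S → |Z| = 1/|Y| = 60.8 Ω, ∠Z = −∠Y = -82.5°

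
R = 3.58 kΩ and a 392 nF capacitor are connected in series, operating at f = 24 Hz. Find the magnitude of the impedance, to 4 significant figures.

ω = 2πf = 150.8 rad/s
X_C = 1/(ωC) = 16920 Ω
Z = 3580 − j16920 Ω
|Z| = √(3580² + 16920²) = 17290 Ω

17290 Ω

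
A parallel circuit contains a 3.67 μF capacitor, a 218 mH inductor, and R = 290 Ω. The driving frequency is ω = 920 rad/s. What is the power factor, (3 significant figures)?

X_L = ωL = 201 Ω
X_C = 1/(ωC) = 296 Ω
Parallel: admittances add. Y = 1/R + 1/(jωL) + jωC
Y = (0.00345 − j0.00161) S
|Y| = 0.00381 S → |Z| = 1/|Y| = 263 Ω, ∠Z = −∠Y = 25.0°
cos φ = cos(25.0°) = 0.906

0.906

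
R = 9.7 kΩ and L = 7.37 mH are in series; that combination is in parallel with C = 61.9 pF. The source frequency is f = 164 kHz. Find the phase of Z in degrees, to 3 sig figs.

ω = 2πf = 1.03e+06 rad/s
X_L = ωL = 7590 Ω
X_C = 1/(ωC) = 15700 Ω
Branch 1 (R+jX_L): Z₁ = 9700 + j7590 Ω, |Z₁| = 12300 Ω
Branch 2 (−jX_C): Z₂ = −j15700 Ω
Parallel: Z = Z₁Z₂/(Z₁+Z₂), |Z| = 15300 Ω, ∠Z = -12.1°

-12.1°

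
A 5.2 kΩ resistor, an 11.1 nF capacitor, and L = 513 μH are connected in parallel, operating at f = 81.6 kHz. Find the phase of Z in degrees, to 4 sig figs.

-84.19°

ω = 2πf = 512700 rad/s
X_L = ωL = 263.0 Ω
X_C = 1/(ωC) = 175.7 Ω
Parallel: admittances add. Y = 1/R + 1/(jωL) + jωC
Y = (0.0001923 + j0.001889) S
|Y| = 0.001899 S → |Z| = 1/|Y| = 526.6 Ω, ∠Z = −∠Y = -84.19°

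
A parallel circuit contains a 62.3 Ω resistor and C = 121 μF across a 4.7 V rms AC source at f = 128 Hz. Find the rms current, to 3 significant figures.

464 mA

ω = 2πf = 804.2 rad/s
X_C = 1/(ωC) = 10.3 Ω
Parallel: admittances add. Y = 1/R + jωC
Y = (0.0161 + j0.0973) S
|Y| = 0.0986 S → |Z| = 1/|Y| = 10.1 Ω, ∠Z = −∠Y = -80.6°
I = V/|Z| = 4.7/10.1 = 464 mA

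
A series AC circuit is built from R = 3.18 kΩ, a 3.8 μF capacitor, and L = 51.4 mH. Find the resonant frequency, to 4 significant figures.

ω₀ = 1/√(LC) = 1/√(0.0514 × 3.8e-06) = 2263 rad/s
f₀ = ω₀/(2π) = 360.1 Hz

360.1 Hz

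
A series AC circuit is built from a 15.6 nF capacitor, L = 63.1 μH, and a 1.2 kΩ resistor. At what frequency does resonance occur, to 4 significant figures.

ω₀ = 1/√(LC) = 1/√(6.31e-05 × 1.56e-08) = 1.008e+06 rad/s
f₀ = ω₀/(2π) = 160.4 kHz

160.4 kHz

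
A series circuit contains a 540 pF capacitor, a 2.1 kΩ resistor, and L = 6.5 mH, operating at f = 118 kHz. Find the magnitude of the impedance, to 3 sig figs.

3130 Ω

ω = 2πf = 741400 rad/s
X_L = ωL = 4820 Ω
X_C = 1/(ωC) = 2500 Ω
Net reactance X = X_L − X_C = 2320 Ω
Z = 2100 + j2320 Ω
|Z| = √(2100² + 2320²) = 3130 Ω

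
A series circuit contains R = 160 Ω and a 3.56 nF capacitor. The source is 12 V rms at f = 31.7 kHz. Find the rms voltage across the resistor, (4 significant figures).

1.353 V

ω = 2πf = 199200 rad/s
X_C = 1/(ωC) = 1410 Ω
Z = 160.0 − j1410 Ω
|Z| = √(160.0² + 1410²) = 1419 Ω
I = V/|Z| = 8.455 mA
V_R = I·|Z_R| = 0.008455 × 160.0 = 1.353 V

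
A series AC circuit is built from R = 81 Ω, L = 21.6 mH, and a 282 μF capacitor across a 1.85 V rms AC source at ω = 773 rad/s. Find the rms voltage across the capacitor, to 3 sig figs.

0.104 V

X_L = ωL = 16.7 Ω
X_C = 1/(ωC) = 4.59 Ω
Net reactance X = X_L − X_C = 12.1 Ω
Z = 81.0 + j12.1 Ω
|Z| = √(81.0² + 12.1²) = 81.9 Ω
I = V/|Z| = 22.6 mA
V_C = I·|Z_C| = 0.0226 × 4.59 = 0.104 V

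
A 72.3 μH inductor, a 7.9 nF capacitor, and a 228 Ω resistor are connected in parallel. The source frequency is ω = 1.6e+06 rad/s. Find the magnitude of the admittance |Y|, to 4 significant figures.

X_L = ωL = 115.7 Ω
X_C = 1/(ωC) = 79.11 Ω
Parallel: admittances add. Y = 1/R + 1/(jωL) + jωC
Y = (0.004386 + j0.003995) S
|Y| = 0.005933 S → |Z| = 1/|Y| = 168.5 Ω, ∠Z = −∠Y = -42.33°

5.933 mS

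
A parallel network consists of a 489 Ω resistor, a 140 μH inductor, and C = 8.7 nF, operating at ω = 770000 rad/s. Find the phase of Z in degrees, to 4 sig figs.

51.57°

X_L = ωL = 107.8 Ω
X_C = 1/(ωC) = 149.3 Ω
Parallel: admittances add. Y = 1/R + 1/(jωL) + jωC
Y = (0.002045 − j0.002577) S
|Y| = 0.003290 S → |Z| = 1/|Y| = 303.9 Ω, ∠Z = −∠Y = 51.57°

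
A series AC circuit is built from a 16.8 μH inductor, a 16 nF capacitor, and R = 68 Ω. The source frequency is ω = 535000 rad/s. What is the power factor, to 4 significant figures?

X_L = ωL = 8.988 Ω
X_C = 1/(ωC) = 116.8 Ω
Net reactance X = X_L − X_C = -107.8 Ω
Z = 68.00 − j107.8 Ω
|Z| = √(68.00² + 107.8²) = 127.5 Ω
∠Z = arctan(-107.8/68.00) = -57.76°
cos φ = cos(-57.76°) = 0.5334

0.5334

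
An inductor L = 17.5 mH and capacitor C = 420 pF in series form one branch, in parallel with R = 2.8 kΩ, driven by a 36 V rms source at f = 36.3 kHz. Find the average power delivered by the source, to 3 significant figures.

ω = 2πf = 228100 rad/s
X_L = ωL = 3990 Ω
X_C = 1/(ωC) = 10400 Ω
Branch 1: Z₁ = R = 2800 Ω
Branch 2 (series LC): Z₂ = j(X_L − X_C) = −j6450 Ω
Parallel: Z = Z₁Z₂/(Z₁+Z₂), |Z| = 2570 Ω, ∠Z = -23.5°
I = V/|Z| = 14.0 mA
P = VI cos φ = 36 × 0.0140 × cos(-23.5°) = 463 mW

463 mW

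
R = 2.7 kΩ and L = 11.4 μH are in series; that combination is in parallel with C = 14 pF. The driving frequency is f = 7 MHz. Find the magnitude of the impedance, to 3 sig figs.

ω = 2πf = 4.398e+07 rad/s
X_L = ωL = 501 Ω
X_C = 1/(ωC) = 1620 Ω
Branch 1 (R+jX_L): Z₁ = 2700 + j501 Ω, |Z₁| = 2750 Ω
Branch 2 (−jX_C): Z₂ = −j1620 Ω
Parallel: Z = Z₁Z₂/(Z₁+Z₂), |Z| = 1530 Ω, ∠Z = -56.9°

1530 Ω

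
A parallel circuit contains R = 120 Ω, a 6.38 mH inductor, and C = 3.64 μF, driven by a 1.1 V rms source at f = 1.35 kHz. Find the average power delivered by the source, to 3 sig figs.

ω = 2πf = 8482 rad/s
X_L = ωL = 54.1 Ω
X_C = 1/(ωC) = 32.4 Ω
Parallel: admittances add. Y = 1/R + 1/(jωL) + jωC
Y = (0.00833 + j0.0124) S
|Y| = 0.0149 S → |Z| = 1/|Y| = 66.9 Ω, ∠Z = −∠Y = -56.1°
I = V/|Z| = 16.4 mA
P = VI cos φ = 1.1 × 0.0164 × cos(-56.1°) = 10.1 mW

10.1 mW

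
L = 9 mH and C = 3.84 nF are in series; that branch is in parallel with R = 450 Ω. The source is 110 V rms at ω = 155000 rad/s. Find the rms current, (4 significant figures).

X_L = ωL = 1395 Ω
X_C = 1/(ωC) = 1680 Ω
Branch 1: Z₁ = R = 450.0 Ω
Branch 2 (series LC): Z₂ = j(X_L − X_C) = −j285.1 Ω
Parallel: Z = Z₁Z₂/(Z₁+Z₂), |Z| = 240.8 Ω, ∠Z = -57.64°
I = V/|Z| = 110/240.8 = 456.7 mA

456.7 mA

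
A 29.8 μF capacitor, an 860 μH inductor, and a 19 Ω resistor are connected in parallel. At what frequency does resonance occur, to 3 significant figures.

ω₀ = 1/√(LC) = 1/√(0.00086 × 2.98e-05) = 6247 rad/s
f₀ = ω₀/(2π) = 994 Hz

994 Hz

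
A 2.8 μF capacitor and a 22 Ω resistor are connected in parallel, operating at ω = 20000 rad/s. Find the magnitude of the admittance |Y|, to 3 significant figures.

72.1 mS

X_C = 1/(ωC) = 17.9 Ω
Parallel: admittances add. Y = 1/R + jωC
Y = (0.0455 + j0.0560) S
|Y| = 0.0721 S → |Z| = 1/|Y| = 13.9 Ω, ∠Z = −∠Y = -50.9°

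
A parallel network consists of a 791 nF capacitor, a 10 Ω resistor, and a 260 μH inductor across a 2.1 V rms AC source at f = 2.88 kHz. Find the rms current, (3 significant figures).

466 mA

ω = 2πf = 18100 rad/s
X_L = ωL = 4.70 Ω
X_C = 1/(ωC) = 69.9 Ω
Parallel: admittances add. Y = 1/R + 1/(jωL) + jωC
Y = (0.100 − j0.198) S
|Y| = 0.222 S → |Z| = 1/|Y| = 4.50 Ω, ∠Z = −∠Y = 63.2°
I = V/|Z| = 2.1/4.50 = 466 mA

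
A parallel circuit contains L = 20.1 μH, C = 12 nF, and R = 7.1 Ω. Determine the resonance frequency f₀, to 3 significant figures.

324 kHz

ω₀ = 1/√(LC) = 1/√(2.01e-05 × 1.2e-08) = 2.036e+06 rad/s
f₀ = ω₀/(2π) = 324 kHz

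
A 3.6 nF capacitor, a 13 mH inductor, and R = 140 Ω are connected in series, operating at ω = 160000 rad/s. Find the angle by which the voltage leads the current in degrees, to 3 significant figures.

X_L = ωL = 2080 Ω
X_C = 1/(ωC) = 1740 Ω
Net reactance X = X_L − X_C = 344 Ω
Z = 140 + j344 Ω
|Z| = √(140² + 344²) = 371 Ω
∠Z = arctan(344/140) = 67.8°

67.8°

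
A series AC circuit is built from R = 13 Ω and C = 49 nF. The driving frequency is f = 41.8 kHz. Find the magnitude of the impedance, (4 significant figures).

ω = 2πf = 262600 rad/s
X_C = 1/(ωC) = 77.70 Ω
Z = 13.00 − j77.70 Ω
|Z| = √(13.00² + 77.70²) = 78.78 Ω

78.78 Ω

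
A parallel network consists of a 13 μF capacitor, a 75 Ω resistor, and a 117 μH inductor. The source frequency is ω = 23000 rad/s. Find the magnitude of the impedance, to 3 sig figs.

13.5 Ω

X_L = ωL = 2.69 Ω
X_C = 1/(ωC) = 3.34 Ω
Parallel: admittances add. Y = 1/R + 1/(jωL) + jωC
Y = (0.0133 − j0.0726) S
|Y| = 0.0738 S → |Z| = 1/|Y| = 13.5 Ω, ∠Z = −∠Y = 79.6°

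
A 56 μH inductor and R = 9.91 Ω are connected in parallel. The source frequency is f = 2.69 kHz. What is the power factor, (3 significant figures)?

0.0951

ω = 2πf = 16900 rad/s
X_L = ωL = 0.946 Ω
Parallel: admittances add. Y = 1/R + 1/(jωL)
Y = (0.101 − j1.06) S
|Y| = 1.06 S → |Z| = 1/|Y| = 0.942 Ω, ∠Z = −∠Y = 84.5°
cos φ = cos(84.5°) = 0.0951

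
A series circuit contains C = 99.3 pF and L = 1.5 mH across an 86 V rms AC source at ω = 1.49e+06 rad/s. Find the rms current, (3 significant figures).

19.0 mA

X_L = ωL = 2240 Ω
X_C = 1/(ωC) = 6760 Ω
Net reactance X = X_L − X_C = -4520 Ω
Z = − j4520 Ω
|Z| = √(0² + 4520²) = 4520 Ω
I = V/|Z| = 86/4520 = 19.0 mA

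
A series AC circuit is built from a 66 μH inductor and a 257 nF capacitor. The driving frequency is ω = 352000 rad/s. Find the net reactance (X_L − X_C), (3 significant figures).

X_L = ωL = 23.2 Ω
X_C = 1/(ωC) = 11.1 Ω
X = 23.2 − 11.1 = 12.2 Ω

12.2 Ω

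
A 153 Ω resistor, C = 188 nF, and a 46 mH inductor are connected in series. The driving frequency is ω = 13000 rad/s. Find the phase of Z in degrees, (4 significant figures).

50.98°

X_L = ωL = 598.0 Ω
X_C = 1/(ωC) = 409.2 Ω
Net reactance X = X_L − X_C = 188.8 Ω
Z = 153.0 + j188.8 Ω
|Z| = √(153.0² + 188.8²) = 243.0 Ω
∠Z = arctan(188.8/153.0) = 50.98°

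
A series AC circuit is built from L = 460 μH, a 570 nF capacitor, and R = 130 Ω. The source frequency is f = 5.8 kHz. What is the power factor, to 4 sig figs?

ω = 2πf = 36440 rad/s
X_L = ωL = 16.76 Ω
X_C = 1/(ωC) = 48.14 Ω
Net reactance X = X_L − X_C = -31.38 Ω
Z = 130.0 − j31.38 Ω
|Z| = √(130.0² + 31.38²) = 133.7 Ω
∠Z = arctan(-31.38/130.0) = -13.57°
cos φ = cos(-13.57°) = 0.9721

0.9721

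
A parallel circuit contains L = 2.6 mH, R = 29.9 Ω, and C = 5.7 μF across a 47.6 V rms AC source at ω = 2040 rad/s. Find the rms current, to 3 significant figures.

X_L = ωL = 5.30 Ω
X_C = 1/(ωC) = 86.0 Ω
Parallel: admittances add. Y = 1/R + 1/(jωL) + jωC
Y = (0.0334 − j0.177) S
|Y| = 0.180 S → |Z| = 1/|Y| = 5.55 Ω, ∠Z = −∠Y = 79.3°
I = V/|Z| = 47.6/5.55 = 8.57 A

8.57 A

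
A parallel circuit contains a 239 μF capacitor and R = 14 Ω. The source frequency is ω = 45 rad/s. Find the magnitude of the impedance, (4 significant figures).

X_C = 1/(ωC) = 92.98 Ω
Parallel: admittances add. Y = 1/R + jωC
Y = (0.07143 + j0.01076) S
|Y| = 0.07223 S → |Z| = 1/|Y| = 13.84 Ω, ∠Z = −∠Y = -8.563°

13.84 Ω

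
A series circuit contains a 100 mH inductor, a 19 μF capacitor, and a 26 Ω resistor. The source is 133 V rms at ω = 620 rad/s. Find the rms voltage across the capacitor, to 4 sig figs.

325.9 V

X_L = ωL = 62.00 Ω
X_C = 1/(ωC) = 84.89 Ω
Net reactance X = X_L − X_C = -22.89 Ω
Z = 26.00 − j22.89 Ω
|Z| = √(26.00² + 22.89²) = 34.64 Ω
I = V/|Z| = 3.839 A
V_C = I·|Z_C| = 3.839 × 84.89 = 325.9 V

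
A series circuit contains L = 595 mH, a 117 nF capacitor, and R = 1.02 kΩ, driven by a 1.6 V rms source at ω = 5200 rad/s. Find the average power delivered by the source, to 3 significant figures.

X_L = ωL = 3090 Ω
X_C = 1/(ωC) = 1640 Ω
Net reactance X = X_L − X_C = 1450 Ω
Z = 1020 + j1450 Ω
|Z| = √(1020² + 1450²) = 1770 Ω
∠Z = arctan(1450/1020) = 54.9°
I = V/|Z| = 902 μA
P = VI cos φ = 1.6 × 0.000902 × cos(54.9°) = 831 μW

831 μW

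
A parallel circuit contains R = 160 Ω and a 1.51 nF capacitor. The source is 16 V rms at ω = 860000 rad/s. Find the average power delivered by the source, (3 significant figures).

1.60 W

X_C = 1/(ωC) = 770 Ω
Parallel: admittances add. Y = 1/R + jωC
Y = (0.00625 + j0.00130) S
|Y| = 0.00638 S → |Z| = 1/|Y| = 157 Ω, ∠Z = −∠Y = -11.7°
I = V/|Z| = 102 mA
P = VI cos φ = 16 × 0.102 × cos(-11.7°) = 1.60 W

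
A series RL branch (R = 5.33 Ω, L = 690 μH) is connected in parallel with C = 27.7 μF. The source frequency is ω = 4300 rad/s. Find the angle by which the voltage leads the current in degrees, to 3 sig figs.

X_L = ωL = 2.97 Ω
X_C = 1/(ωC) = 8.40 Ω
Branch 1 (R+jX_L): Z₁ = 5.33 + j2.97 Ω, |Z₁| = 6.10 Ω
Branch 2 (−jX_C): Z₂ = −j8.40 Ω
Parallel: Z = Z₁Z₂/(Z₁+Z₂), |Z| = 6.73 Ω, ∠Z = -15.4°

-15.4°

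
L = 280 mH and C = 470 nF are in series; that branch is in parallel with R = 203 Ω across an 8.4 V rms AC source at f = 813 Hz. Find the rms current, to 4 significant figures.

ω = 2πf = 5108 rad/s
X_L = ωL = 1430 Ω
X_C = 1/(ωC) = 416.5 Ω
Branch 1: Z₁ = R = 203.0 Ω
Branch 2 (series LC): Z₂ = j(X_L − X_C) = j1014 Ω
Parallel: Z = Z₁Z₂/(Z₁+Z₂), |Z| = 199.0 Ω, ∠Z = 11.32°
I = V/|Z| = 8.4/199.0 = 42.20 mA

42.20 mA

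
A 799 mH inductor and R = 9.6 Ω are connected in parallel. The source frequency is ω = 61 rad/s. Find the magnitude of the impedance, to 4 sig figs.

X_L = ωL = 48.74 Ω
Parallel: admittances add. Y = 1/R + 1/(jωL)
Y = (0.1042 − j0.02052) S
|Y| = 0.1062 S → |Z| = 1/|Y| = 9.419 Ω, ∠Z = −∠Y = 11.14°

9.419 Ω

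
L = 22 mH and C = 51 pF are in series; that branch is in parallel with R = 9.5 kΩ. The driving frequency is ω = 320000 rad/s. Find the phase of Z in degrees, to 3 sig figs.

-9.94°

X_L = ωL = 7040 Ω
X_C = 1/(ωC) = 61300 Ω
Branch 1: Z₁ = R = 9500 Ω
Branch 2 (series LC): Z₂ = j(X_L − X_C) = −j54200 Ω
Parallel: Z = Z₁Z₂/(Z₁+Z₂), |Z| = 9360 Ω, ∠Z = -9.94°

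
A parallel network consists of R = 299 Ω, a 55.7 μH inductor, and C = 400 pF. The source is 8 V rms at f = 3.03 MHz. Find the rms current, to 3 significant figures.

59.7 mA

ω = 2πf = 1.904e+07 rad/s
X_L = ωL = 1060 Ω
X_C = 1/(ωC) = 131 Ω
Parallel: admittances add. Y = 1/R + 1/(jωL) + jωC
Y = (0.00334 + j0.00667) S
|Y| = 0.00746 S → |Z| = 1/|Y| = 134 Ω, ∠Z = −∠Y = -63.4°
I = V/|Z| = 8/134 = 59.7 mA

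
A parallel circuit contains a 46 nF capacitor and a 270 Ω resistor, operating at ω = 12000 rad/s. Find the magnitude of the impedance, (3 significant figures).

X_C = 1/(ωC) = 1810 Ω
Parallel: admittances add. Y = 1/R + jωC
Y = (0.00370 + j0.000552) S
|Y| = 0.00374 S → |Z| = 1/|Y| = 267 Ω, ∠Z = −∠Y = -8.48°

267 Ω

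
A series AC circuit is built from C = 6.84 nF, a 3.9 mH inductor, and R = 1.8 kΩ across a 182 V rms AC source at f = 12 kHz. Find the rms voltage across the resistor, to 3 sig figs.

ω = 2πf = 75400 rad/s
X_L = ωL = 294 Ω
X_C = 1/(ωC) = 1940 Ω
Net reactance X = X_L − X_C = -1640 Ω
Z = 1800 − j1640 Ω
|Z| = √(1800² + 1640²) = 2440 Ω
I = V/|Z| = 74.6 mA
V_R = I·|Z_R| = 0.0746 × 1800 = 134 V

134 V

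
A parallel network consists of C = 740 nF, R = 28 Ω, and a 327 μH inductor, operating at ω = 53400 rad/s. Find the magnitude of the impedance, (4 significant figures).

25.07 Ω

X_L = ωL = 17.46 Ω
X_C = 1/(ωC) = 25.31 Ω
Parallel: admittances add. Y = 1/R + 1/(jωL) + jωC
Y = (0.03571 − j0.01775) S
|Y| = 0.03988 S → |Z| = 1/|Y| = 25.07 Ω, ∠Z = −∠Y = 26.43°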